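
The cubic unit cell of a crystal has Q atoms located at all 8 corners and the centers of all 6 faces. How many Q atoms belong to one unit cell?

Corner atoms are shared by 8 cells (1/8 each), face atoms by 2 (1/2 each).
Net atoms = 8 × 1/8 + 6 × 1/2 = 1 + 3 = 4.

4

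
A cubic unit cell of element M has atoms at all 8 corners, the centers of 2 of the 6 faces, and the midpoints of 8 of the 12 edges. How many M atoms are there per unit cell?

4

Corner atoms are shared by 8 cells (1/8 each), face atoms by 2 (1/2 each), edge atoms by 4 (1/4 each).
Net atoms = 8 × 1/8 + 2 × 1/2 + 8 × 1/4 = 1 + 1 + 2 = 4.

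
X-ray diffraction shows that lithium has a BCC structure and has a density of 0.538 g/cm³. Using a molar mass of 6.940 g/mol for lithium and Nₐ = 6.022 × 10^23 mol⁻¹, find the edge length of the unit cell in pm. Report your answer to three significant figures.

350 pm

With Z = 2 atoms per BCC cell, a³ = Z·M/(N_A·ρ) = 2 × 6.940 / (6.022 × 10²³ × 0.5380 g/cm³) = 4.284 × 10^-23 cm³.
a = (4.284 × 10^-23)^(1/3) = 3.499 × 10^-8 cm = 350 pm.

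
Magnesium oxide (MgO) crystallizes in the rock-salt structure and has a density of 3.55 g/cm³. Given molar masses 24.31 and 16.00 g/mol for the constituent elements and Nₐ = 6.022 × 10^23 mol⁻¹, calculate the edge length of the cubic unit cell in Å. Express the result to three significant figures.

4.23 Å

M(MgO) = 40.31 g/mol; Z = 4 formula units per cell.
a³ = Z·M/(N_A·ρ) = 4 × 40.31 / (6.022 × 10²³ × 3.55) = 7.542 × 10^-23 cm³, so a = 4.225 × 10^-8 cm = 4.23 Å.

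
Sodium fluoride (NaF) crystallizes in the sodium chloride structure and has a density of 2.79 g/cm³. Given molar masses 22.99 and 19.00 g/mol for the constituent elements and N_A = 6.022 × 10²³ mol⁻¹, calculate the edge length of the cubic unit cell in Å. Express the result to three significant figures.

M(NaF) = 41.99 g/mol; Z = 4 formula units per cell.
a³ = Z·M/(N_A·ρ) = 4 × 41.99 / (6.022 × 10²³ × 2.79) = 9.997 × 10^-23 cm³, so a = 4.641 × 10^-8 cm = 4.64 Å.

4.64 Å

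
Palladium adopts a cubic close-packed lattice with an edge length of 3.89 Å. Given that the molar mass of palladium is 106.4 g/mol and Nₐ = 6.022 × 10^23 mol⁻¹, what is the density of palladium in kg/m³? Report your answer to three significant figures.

An FCC unit cell contains Z = 4 atoms.
Cell volume: a³ = (3.89 Å)³ = (3.890 × 10^-8 cm)³ = 5.886 × 10^-23 cm³.
ρ = Z·M/(N_A·a³) = 4 × 106.4 / (6.022 × 10²³ × 5.886 × 10^-23) = 12.01 g/cm³ = 12000 kg/m³.

12000 kg/m³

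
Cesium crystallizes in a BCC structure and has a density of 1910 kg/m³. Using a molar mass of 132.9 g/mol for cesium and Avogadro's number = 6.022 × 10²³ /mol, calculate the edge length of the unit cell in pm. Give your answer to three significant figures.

614 pm

With Z = 2 atoms per BCC cell, a³ = Z·M/(N_A·ρ) = 2 × 132.9 / (6.022 × 10²³ × 1.910 g/cm³) = 2.311 × 10^-22 cm³.
a = (2.311 × 10^-22)^(1/3) = 6.137 × 10^-8 cm = 614 pm.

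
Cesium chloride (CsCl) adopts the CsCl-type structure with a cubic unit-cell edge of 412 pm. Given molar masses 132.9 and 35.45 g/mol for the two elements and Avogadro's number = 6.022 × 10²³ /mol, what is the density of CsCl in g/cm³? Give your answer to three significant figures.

The CsCl-type structure contains Z = 1 formula unit per cell; M(CsCl) = 132.9 + 35.45 = 168.35 g/mol.
a³ = (4.120 × 10^-8 cm)³ = 6.993 × 10^-23 cm³.
ρ = 1 × 168.35 / (6.022 × 10²³ × 6.993 × 10^-23) = 3.997 g/cm³.

4.00 g/cm³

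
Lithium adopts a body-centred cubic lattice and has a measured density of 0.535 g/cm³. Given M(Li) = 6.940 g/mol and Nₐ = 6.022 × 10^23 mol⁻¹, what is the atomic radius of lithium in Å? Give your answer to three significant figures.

1.52 Å

For a BCC cell (Z = 2), a³ = Z·M/(N_A·ρ) = 2 × 6.940 / (6.022 × 10²³ × 0.5350) = 4.308 × 10^-23 cm³, so a = 3.506 × 10^-8 cm = 3.506 Å.
Atoms touch along the body diagonal, so √3·a = 4r, so r = 0.4330 × a = 1.52 Å.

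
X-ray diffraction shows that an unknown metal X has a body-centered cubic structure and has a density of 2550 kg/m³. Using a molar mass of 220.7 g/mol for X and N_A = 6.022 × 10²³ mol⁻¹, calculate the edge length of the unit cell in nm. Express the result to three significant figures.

0.660 nm

With Z = 2 atoms per BCC cell, a³ = Z·M/(N_A·ρ) = 2 × 220.7 / (6.022 × 10²³ × 2.550 g/cm³) = 2.874 × 10^-22 cm³.
a = (2.874 × 10^-22)^(1/3) = 6.600 × 10^-8 cm = 0.660 nm.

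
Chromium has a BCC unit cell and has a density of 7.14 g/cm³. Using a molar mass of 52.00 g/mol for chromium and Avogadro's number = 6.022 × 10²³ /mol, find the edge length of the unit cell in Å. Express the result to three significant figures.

With Z = 2 atoms per BCC cell, a³ = Z·M/(N_A·ρ) = 2 × 52.00 / (6.022 × 10²³ × 7.140 g/cm³) = 2.419 × 10^-23 cm³.
a = (2.419 × 10^-23)^(1/3) = 2.892 × 10^-8 cm = 2.89 Å.

2.89 Å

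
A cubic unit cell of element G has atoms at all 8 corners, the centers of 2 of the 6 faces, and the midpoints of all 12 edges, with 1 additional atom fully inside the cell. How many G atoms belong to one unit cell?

6

Corner atoms are shared by 8 cells (1/8 each), face atoms by 2 (1/2 each), edge atoms by 4 (1/4 each), interior atoms are unshared.
Net atoms = 8 × 1/8 + 2 × 1/2 + 12 × 1/4 + 1 = 1 + 1 + 3 + 1 = 6.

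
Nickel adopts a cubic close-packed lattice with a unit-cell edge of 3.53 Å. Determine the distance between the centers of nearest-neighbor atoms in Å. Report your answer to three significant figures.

In an FCC structure, atoms touch along the face diagonal, so √2·a = 4r; the nearest-neighbor distance equals 2r = 0.7071·a.
d = 0.7071 × 3.53 = 2.50 Å.

2.50 Å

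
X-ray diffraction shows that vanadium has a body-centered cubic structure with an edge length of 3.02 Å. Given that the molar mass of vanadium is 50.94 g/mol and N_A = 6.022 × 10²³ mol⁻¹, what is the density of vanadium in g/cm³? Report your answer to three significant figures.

A BCC unit cell contains Z = 2 atoms.
Cell volume: a³ = (3.02 Å)³ = (3.020 × 10^-8 cm)³ = 2.754 × 10^-23 cm³.
ρ = Z·M/(N_A·a³) = 2 × 50.94 / (6.022 × 10²³ × 2.754 × 10^-23) = 6.142 g/cm³.

6.14 g/cm³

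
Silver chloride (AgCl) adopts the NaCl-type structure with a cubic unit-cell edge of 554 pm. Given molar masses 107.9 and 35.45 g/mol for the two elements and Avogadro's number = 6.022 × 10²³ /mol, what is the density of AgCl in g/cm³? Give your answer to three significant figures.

5.60 g/cm³

The NaCl-type structure contains Z = 4 formula units per cell; M(AgCl) = 107.9 + 35.45 = 143.35 g/mol.
a³ = (5.540 × 10^-8 cm)³ = 1.700 × 10^-22 cm³.
ρ = 4 × 143.35 / (6.022 × 10²³ × 1.700 × 10^-22) = 5.600 g/cm³.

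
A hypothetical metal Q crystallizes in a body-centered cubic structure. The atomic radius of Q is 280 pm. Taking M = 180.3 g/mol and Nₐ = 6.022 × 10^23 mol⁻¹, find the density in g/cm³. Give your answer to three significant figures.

2.21 g/cm³

In a BCC lattice, atoms touch along the body diagonal, so √3·a = 4r, giving a = 646.6 pm = 6.466 × 10^-8 cm.
With Z = 2, ρ = Z·M/(N_A·a³) = 2 × 180.3 / (6.022 × 10²³ × 2.704 × 10^-22) = 2.215 g/cm³.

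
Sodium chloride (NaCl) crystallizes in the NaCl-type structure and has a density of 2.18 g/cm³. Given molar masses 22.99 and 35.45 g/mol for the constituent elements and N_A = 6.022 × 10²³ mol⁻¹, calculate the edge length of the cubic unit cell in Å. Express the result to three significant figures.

M(NaCl) = 58.44 g/mol; Z = 4 formula units per cell.
a³ = Z·M/(N_A·ρ) = 4 × 58.44 / (6.022 × 10²³ × 2.18) = 1.781 × 10^-22 cm³, so a = 5.626 × 10^-8 cm = 5.63 Å.

5.63 Å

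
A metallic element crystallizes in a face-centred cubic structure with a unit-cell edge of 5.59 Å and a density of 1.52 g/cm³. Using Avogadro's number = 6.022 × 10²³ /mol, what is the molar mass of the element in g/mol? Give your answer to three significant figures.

40.0 g/mol

An FCC cell has Z = 4 atoms; a = 5.590 × 10^-8 cm.
M = ρ·N_A·a³/Z = 1.52 × 6.022 × 10²³ × 1.747 × 10^-22 / 4 = 40.0 g/mol.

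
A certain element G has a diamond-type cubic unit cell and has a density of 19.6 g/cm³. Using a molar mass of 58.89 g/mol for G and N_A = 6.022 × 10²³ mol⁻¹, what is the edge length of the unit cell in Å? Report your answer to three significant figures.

3.42 Å

With Z = 8 atoms per diamond cubic cell, a³ = Z·M/(N_A·ρ) = 8 × 58.89 / (6.022 × 10²³ × 19.60 g/cm³) = 3.991 × 10^-23 cm³.
a = (3.991 × 10^-23)^(1/3) = 3.418 × 10^-8 cm = 3.42 Å.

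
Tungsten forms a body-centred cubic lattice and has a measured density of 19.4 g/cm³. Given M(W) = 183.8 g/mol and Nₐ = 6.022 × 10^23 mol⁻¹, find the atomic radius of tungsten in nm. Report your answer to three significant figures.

For a BCC cell (Z = 2), a³ = Z·M/(N_A·ρ) = 2 × 183.8 / (6.022 × 10²³ × 19.40) = 3.147 × 10^-23 cm³, so a = 3.157 × 10^-8 cm = 0.3157 nm.
Atoms touch along the body diagonal, so √3·a = 4r, so r = 0.4330 × a = 0.137 nm.

0.137 nm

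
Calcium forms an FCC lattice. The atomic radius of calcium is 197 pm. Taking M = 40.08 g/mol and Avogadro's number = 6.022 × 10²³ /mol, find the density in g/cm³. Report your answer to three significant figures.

In an FCC lattice, atoms touch along the face diagonal, so √2·a = 4r, giving a = 557.2 pm = 5.572 × 10^-8 cm.
With Z = 4, ρ = Z·M/(N_A·a³) = 4 × 40.08 / (6.022 × 10²³ × 1.730 × 10^-22) = 1.539 g/cm³.

1.54 g/cm³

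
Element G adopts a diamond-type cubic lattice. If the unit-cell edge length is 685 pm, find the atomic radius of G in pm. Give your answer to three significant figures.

In a diamond cubic lattice, nearest neighbors lie along the body diagonal with √3·a = 8r.
r = √3·a/8 = 1.7321 × 685 / 8 = 148 pm.

148 pm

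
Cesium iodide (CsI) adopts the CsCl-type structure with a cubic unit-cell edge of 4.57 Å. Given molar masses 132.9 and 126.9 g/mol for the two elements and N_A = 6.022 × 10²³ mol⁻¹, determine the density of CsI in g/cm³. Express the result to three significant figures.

The CsCl-type structure contains Z = 1 formula unit per cell; M(CsI) = 132.9 + 126.9 = 259.8 g/mol.
a³ = (4.570 × 10^-8 cm)³ = 9.544 × 10^-23 cm³.
ρ = 1 × 259.8 / (6.022 × 10²³ × 9.544 × 10^-23) = 4.520 g/cm³.

4.52 g/cm³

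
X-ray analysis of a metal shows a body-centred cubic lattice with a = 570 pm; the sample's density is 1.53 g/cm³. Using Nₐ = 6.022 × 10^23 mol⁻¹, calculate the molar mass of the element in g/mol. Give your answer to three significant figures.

A BCC cell has Z = 2 atoms; a = 5.700 × 10^-8 cm.
M = ρ·N_A·a³/Z = 1.53 × 6.022 × 10²³ × 1.852 × 10^-22 / 2 = 85.3 g/mol.

85.3 g/mol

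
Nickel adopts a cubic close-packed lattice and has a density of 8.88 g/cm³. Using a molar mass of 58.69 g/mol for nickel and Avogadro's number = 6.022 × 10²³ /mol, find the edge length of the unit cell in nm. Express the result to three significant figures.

0.353 nm

With Z = 4 atoms per FCC cell, a³ = Z·M/(N_A·ρ) = 4 × 58.69 / (6.022 × 10²³ × 8.880 g/cm³) = 4.390 × 10^-23 cm³.
a = (4.390 × 10^-23)^(1/3) = 3.528 × 10^-8 cm = 0.353 nm.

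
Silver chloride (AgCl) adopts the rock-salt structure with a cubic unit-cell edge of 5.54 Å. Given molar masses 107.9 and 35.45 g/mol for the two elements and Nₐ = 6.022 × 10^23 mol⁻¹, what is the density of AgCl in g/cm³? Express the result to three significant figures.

5.60 g/cm³

The rock-salt structure contains Z = 4 formula units per cell; M(AgCl) = 107.9 + 35.45 = 143.35 g/mol.
a³ = (5.540 × 10^-8 cm)³ = 1.700 × 10^-22 cm³.
ρ = 4 × 143.35 / (6.022 × 10²³ × 1.700 × 10^-22) = 5.600 g/cm³.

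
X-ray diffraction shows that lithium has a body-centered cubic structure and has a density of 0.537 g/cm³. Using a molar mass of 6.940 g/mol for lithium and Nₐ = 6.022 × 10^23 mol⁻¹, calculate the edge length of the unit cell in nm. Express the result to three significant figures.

With Z = 2 atoms per BCC cell, a³ = Z·M/(N_A·ρ) = 2 × 6.940 / (6.022 × 10²³ × 0.5370 g/cm³) = 4.292 × 10^-23 cm³.
a = (4.292 × 10^-23)^(1/3) = 3.501 × 10^-8 cm = 0.350 nm.

0.350 nm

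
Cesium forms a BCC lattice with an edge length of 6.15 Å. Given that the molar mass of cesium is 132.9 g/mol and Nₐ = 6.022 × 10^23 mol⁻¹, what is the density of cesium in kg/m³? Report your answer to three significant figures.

1900 kg/m³

A BCC unit cell contains Z = 2 atoms.
Cell volume: a³ = (6.15 Å)³ = (6.150 × 10^-8 cm)³ = 2.326 × 10^-22 cm³.
ρ = Z·M/(N_A·a³) = 2 × 132.9 / (6.022 × 10²³ × 2.326 × 10^-22) = 1.898 g/cm³ = 1900 kg/m³.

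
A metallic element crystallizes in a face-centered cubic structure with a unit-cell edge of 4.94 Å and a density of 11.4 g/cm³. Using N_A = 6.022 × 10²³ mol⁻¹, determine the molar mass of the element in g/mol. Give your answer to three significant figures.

207 g/mol

An FCC cell has Z = 4 atoms; a = 4.940 × 10^-8 cm.
M = ρ·N_A·a³/Z = 11.4 × 6.022 × 10²³ × 1.206 × 10^-22 / 4 = 207 g/mol.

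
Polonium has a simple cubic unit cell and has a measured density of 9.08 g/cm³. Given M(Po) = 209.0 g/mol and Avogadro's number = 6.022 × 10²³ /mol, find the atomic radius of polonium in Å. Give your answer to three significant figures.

For a simple cubic cell (Z = 1), a³ = Z·M/(N_A·ρ) = 1 × 209.0 / (6.022 × 10²³ × 9.080) = 3.822 × 10^-23 cm³, so a = 3.369 × 10^-8 cm = 3.369 Å.
Atoms touch along the cell edge, so a = 2r, so r = 0.5000 × a = 1.68 Å.

1.68 Å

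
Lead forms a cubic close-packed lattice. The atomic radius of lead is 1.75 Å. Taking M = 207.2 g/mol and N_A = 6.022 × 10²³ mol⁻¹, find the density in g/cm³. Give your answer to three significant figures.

11.3 g/cm³

In an FCC lattice, atoms touch along the face diagonal, so √2·a = 4r, giving a = 4.950 Å = 4.950 × 10^-8 cm.
With Z = 4, ρ = Z·M/(N_A·a³) = 4 × 207.2 / (6.022 × 10²³ × 1.213 × 10^-22) = 11.35 g/cm³.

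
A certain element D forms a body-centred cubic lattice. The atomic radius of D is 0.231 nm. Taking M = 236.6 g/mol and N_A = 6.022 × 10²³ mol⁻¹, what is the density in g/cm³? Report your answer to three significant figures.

In a BCC lattice, atoms touch along the body diagonal, so √3·a = 4r, giving a = 0.5335 nm = 5.335 × 10^-8 cm.
With Z = 2, ρ = Z·M/(N_A·a³) = 2 × 236.6 / (6.022 × 10²³ × 1.518 × 10^-22) = 5.176 g/cm³.

5.18 g/cm³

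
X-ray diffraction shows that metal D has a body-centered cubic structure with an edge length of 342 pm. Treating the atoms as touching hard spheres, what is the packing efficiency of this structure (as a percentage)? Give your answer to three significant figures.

In a BCC lattice atoms touch along the body diagonal, so √3·a = 4r, so r = 0.4330a = 148.1 pm.
Packing fraction = Z·(4/3)πr³ / a³ = 2 × (4/3)π × (148.1)³ / (342)³ = 0.6802 = 68.0%.

68.0%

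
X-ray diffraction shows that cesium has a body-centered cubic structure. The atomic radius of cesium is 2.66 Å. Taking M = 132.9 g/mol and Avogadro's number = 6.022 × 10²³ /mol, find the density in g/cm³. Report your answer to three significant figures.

1.90 g/cm³

In a BCC lattice, atoms touch along the body diagonal, so √3·a = 4r, giving a = 6.143 Å = 6.143 × 10^-8 cm.
With Z = 2, ρ = Z·M/(N_A·a³) = 2 × 132.9 / (6.022 × 10²³ × 2.318 × 10^-22) = 1.904 g/cm³.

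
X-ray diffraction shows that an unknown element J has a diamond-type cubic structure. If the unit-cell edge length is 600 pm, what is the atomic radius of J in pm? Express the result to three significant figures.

In a diamond cubic lattice, nearest neighbors lie along the body diagonal with √3·a = 8r.
r = √3·a/8 = 1.7321 × 600 / 8 = 130 pm.

130 pm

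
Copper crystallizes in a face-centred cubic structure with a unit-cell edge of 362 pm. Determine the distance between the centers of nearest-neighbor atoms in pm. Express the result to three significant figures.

In an FCC structure, atoms touch along the face diagonal, so √2·a = 4r; the nearest-neighbor distance equals 2r = 0.7071·a.
d = 0.7071 × 362 = 256 pm.

256 pm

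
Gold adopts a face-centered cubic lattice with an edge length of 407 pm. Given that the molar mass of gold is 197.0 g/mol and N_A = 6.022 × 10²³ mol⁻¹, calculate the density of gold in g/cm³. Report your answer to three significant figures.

19.4 g/cm³

An FCC unit cell contains Z = 4 atoms.
Cell volume: a³ = (407 pm)³ = (4.070 × 10^-8 cm)³ = 6.742 × 10^-23 cm³.
ρ = Z·M/(N_A·a³) = 4 × 197.0 / (6.022 × 10²³ × 6.742 × 10^-23) = 19.41 g/cm³.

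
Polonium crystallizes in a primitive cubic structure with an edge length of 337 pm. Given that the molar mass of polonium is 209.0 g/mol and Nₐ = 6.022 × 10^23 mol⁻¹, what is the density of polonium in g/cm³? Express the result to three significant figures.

9.07 g/cm³

A simple cubic unit cell contains Z = 1 atom.
Cell volume: a³ = (337 pm)³ = (3.370 × 10^-8 cm)³ = 3.827 × 10^-23 cm³.
ρ = Z·M/(N_A·a³) = 1 × 209.0 / (6.022 × 10²³ × 3.827 × 10^-23) = 9.068 g/cm³.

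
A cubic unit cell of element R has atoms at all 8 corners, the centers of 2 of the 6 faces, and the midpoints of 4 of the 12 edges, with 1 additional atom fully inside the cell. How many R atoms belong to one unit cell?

Corner atoms are shared by 8 cells (1/8 each), face atoms by 2 (1/2 each), edge atoms by 4 (1/4 each), interior atoms are unshared.
Net atoms = 8 × 1/8 + 2 × 1/2 + 4 × 1/4 + 1 = 1 + 1 + 1 + 1 = 4.

4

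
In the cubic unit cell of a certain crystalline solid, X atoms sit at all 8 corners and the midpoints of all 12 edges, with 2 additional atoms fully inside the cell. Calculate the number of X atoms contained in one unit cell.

Corner atoms are shared by 8 cells (1/8 each), edge atoms by 4 (1/4 each), interior atoms are unshared.
Net atoms = 8 × 1/8 + 12 × 1/4 + 2 = 1 + 3 + 2 = 6.

6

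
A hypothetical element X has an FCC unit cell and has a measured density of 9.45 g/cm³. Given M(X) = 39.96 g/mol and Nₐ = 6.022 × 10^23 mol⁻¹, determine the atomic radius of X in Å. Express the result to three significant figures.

For an FCC cell (Z = 4), a³ = Z·M/(N_A·ρ) = 4 × 39.96 / (6.022 × 10²³ × 9.450) = 2.809 × 10^-23 cm³, so a = 3.040 × 10^-8 cm = 3.040 Å.
Atoms touch along the face diagonal, so √2·a = 4r, so r = 0.3536 × a = 1.07 Å.

1.07 Å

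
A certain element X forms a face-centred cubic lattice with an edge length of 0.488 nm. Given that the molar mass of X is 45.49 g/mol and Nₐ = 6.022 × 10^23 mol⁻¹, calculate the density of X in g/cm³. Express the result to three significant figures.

An FCC unit cell contains Z = 4 atoms.
Cell volume: a³ = (0.488 nm)³ = (4.880 × 10^-8 cm)³ = 1.162 × 10^-22 cm³.
ρ = Z·M/(N_A·a³) = 4 × 45.49 / (6.022 × 10²³ × 1.162 × 10^-22) = 2.600 g/cm³.

2.60 g/cm³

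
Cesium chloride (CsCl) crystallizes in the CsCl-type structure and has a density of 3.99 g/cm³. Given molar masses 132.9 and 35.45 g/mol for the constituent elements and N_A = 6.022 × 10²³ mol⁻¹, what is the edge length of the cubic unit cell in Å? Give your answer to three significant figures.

M(CsCl) = 168.35 g/mol; Z = 1 formula unit per cell.
a³ = Z·M/(N_A·ρ) = 1 × 168.35 / (6.022 × 10²³ × 3.99) = 7.006 × 10^-23 cm³, so a = 4.123 × 10^-8 cm = 4.12 Å.

4.12 Å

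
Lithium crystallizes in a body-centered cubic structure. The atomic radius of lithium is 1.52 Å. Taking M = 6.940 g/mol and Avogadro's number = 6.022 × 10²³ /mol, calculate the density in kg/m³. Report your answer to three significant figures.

533 kg/m³

In a BCC lattice, atoms touch along the body diagonal, so √3·a = 4r, giving a = 3.510 Å = 3.510 × 10^-8 cm.
With Z = 2, ρ = Z·M/(N_A·a³) = 2 × 6.940 / (6.022 × 10²³ × 4.325 × 10^-23) = 0.5329 g/cm³ = 533 kg/m³.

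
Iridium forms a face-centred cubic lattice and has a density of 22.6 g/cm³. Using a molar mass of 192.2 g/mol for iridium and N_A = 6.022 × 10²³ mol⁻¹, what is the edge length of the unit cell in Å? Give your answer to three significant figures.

With Z = 4 atoms per FCC cell, a³ = Z·M/(N_A·ρ) = 4 × 192.2 / (6.022 × 10²³ × 22.60 g/cm³) = 5.649 × 10^-23 cm³.
a = (5.649 × 10^-23)^(1/3) = 3.837 × 10^-8 cm = 3.84 Å.

3.84 Å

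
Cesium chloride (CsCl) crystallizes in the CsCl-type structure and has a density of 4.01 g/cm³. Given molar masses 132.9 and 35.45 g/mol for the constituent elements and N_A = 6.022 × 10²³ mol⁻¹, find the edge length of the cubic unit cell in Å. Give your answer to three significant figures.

M(CsCl) = 168.35 g/mol; Z = 1 formula unit per cell.
a³ = Z·M/(N_A·ρ) = 1 × 168.35 / (6.022 × 10²³ × 4.01) = 6.972 × 10^-23 cm³, so a = 4.116 × 10^-8 cm = 4.12 Å.

4.12 Å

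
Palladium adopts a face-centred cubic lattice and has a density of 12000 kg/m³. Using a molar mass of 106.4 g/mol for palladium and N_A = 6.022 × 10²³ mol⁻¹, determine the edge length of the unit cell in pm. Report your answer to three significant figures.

389 pm

With Z = 4 atoms per FCC cell, a³ = Z·M/(N_A·ρ) = 4 × 106.4 / (6.022 × 10²³ × 12.00 g/cm³) = 5.890 × 10^-23 cm³.
a = (5.890 × 10^-23)^(1/3) = 3.891 × 10^-8 cm = 389 pm.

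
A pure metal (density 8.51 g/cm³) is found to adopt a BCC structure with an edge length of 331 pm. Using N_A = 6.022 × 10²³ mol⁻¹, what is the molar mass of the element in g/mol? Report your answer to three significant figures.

92.9 g/mol

A BCC cell has Z = 2 atoms; a = 3.310 × 10^-8 cm.
M = ρ·N_A·a³/Z = 8.51 × 6.022 × 10²³ × 3.626 × 10^-23 / 2 = 92.9 g/mol.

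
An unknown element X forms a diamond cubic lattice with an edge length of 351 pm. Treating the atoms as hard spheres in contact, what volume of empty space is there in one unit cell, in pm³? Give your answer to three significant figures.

In a diamond cubic lattice nearest neighbors lie along the body diagonal with √3·a = 8r, so r = 0.2165a = 75.99 pm.
V_cell = a³ = 4.324 × 10^7 pm³; V_atoms = 8 × (4/3)πr³ = 1.471 × 10^7 pm³.
Empty space = 4.324 × 10^7 − 1.471 × 10^7 = 2.85 × 10^7 pm³.

2.85 × 10^7 pm³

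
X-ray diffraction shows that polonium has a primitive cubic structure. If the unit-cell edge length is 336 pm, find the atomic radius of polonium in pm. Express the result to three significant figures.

168 pm

In a simple cubic lattice, atoms touch along the cell edge, so a = 2r.
r = a/2 = 336/2 = 168 pm.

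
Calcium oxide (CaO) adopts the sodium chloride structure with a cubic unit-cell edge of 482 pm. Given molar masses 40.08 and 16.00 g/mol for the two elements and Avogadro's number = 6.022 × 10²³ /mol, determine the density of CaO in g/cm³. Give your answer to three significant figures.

The sodium chloride structure contains Z = 4 formula units per cell; M(CaO) = 40.08 + 16.00 = 56.08 g/mol.
a³ = (4.820 × 10^-8 cm)³ = 1.120 × 10^-22 cm³.
ρ = 4 × 56.08 / (6.022 × 10²³ × 1.120 × 10^-22) = 3.326 g/cm³.

3.33 g/cm³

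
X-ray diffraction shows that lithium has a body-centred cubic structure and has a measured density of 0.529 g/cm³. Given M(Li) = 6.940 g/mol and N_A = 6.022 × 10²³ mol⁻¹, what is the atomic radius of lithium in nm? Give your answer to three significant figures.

0.152 nm

For a BCC cell (Z = 2), a³ = Z·M/(N_A·ρ) = 2 × 6.940 / (6.022 × 10²³ × 0.5290) = 4.357 × 10^-23 cm³, so a = 3.519 × 10^-8 cm = 0.3519 nm.
Atoms touch along the body diagonal, so √3·a = 4r, so r = 0.4330 × a = 0.152 nm.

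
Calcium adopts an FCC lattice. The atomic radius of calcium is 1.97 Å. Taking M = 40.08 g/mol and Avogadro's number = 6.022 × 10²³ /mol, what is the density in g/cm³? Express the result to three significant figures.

1.54 g/cm³

In an FCC lattice, atoms touch along the face diagonal, so √2·a = 4r, giving a = 5.572 Å = 5.572 × 10^-8 cm.
With Z = 4, ρ = Z·M/(N_A·a³) = 4 × 40.08 / (6.022 × 10²³ × 1.730 × 10^-22) = 1.539 g/cm³.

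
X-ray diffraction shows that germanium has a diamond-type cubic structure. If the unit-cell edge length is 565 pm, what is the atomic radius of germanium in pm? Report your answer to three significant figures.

In a diamond cubic lattice, nearest neighbors lie along the body diagonal with √3·a = 8r.
r = √3·a/8 = 1.7321 × 565 / 8 = 122 pm.

122 pm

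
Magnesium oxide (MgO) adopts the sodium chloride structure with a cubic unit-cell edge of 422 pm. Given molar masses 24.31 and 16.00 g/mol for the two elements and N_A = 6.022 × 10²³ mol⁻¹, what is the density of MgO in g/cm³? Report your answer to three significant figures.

3.56 g/cm³

The sodium chloride structure contains Z = 4 formula units per cell; M(MgO) = 24.31 + 16.00 = 40.31 g/mol.
a³ = (4.220 × 10^-8 cm)³ = 7.515 × 10^-23 cm³.
ρ = 4 × 40.31 / (6.022 × 10²³ × 7.515 × 10^-23) = 3.563 g/cm³.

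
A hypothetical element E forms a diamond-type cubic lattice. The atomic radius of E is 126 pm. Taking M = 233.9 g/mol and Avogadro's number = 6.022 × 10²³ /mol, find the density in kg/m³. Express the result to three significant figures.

15800 kg/m³

In a diamond cubic lattice, nearest neighbors lie along the body diagonal with √3·a = 8r, giving a = 582.0 pm = 5.820 × 10^-8 cm.
With Z = 8, ρ = Z·M/(N_A·a³) = 8 × 233.9 / (6.022 × 10²³ × 1.971 × 10^-22) = 15.76 g/cm³ = 15800 kg/m³.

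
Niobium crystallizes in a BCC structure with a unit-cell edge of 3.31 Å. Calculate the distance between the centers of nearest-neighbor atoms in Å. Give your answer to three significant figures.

In a BCC structure, atoms touch along the body diagonal, so √3·a = 4r; the nearest-neighbor distance equals 2r = 0.8660·a.
d = 0.8660 × 3.31 = 2.87 Å.

2.87 Å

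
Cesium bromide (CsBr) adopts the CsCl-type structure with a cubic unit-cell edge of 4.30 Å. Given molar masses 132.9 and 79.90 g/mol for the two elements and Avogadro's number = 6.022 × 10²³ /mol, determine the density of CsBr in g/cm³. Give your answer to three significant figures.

4.44 g/cm³

The CsCl-type structure contains Z = 1 formula unit per cell; M(CsBr) = 132.9 + 79.90 = 212.8 g/mol.
a³ = (4.300 × 10^-8 cm)³ = 7.951 × 10^-23 cm³.
ρ = 1 × 212.8 / (6.022 × 10²³ × 7.951 × 10^-23) = 4.445 g/cm³.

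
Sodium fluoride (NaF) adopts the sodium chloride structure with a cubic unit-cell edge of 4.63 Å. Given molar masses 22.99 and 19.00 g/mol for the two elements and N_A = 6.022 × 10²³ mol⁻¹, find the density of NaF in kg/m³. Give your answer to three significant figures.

2810 kg/m³

The sodium chloride structure contains Z = 4 formula units per cell; M(NaF) = 22.99 + 19.00 = 41.99 g/mol.
a³ = (4.630 × 10^-8 cm)³ = 9.925 × 10^-23 cm³.
ρ = 4 × 41.99 / (6.022 × 10²³ × 9.925 × 10^-23) = 2.810 g/cm³ = 2810 kg/m³.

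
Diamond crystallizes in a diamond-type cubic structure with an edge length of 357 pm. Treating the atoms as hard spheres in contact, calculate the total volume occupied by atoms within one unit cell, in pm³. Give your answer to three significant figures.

1.55 × 10^7 pm³

In a diamond cubic lattice nearest neighbors lie along the body diagonal with √3·a = 8r, so r = 0.2165a = 77.29 pm.
V_atoms = Z × (4/3)πr³ = 8 × (4/3)π × (77.29)³ = 1.55 × 10^7 pm³.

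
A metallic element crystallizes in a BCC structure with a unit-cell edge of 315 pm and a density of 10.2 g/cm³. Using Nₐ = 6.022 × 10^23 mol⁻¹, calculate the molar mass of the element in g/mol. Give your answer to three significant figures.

96.0 g/mol

A BCC cell has Z = 2 atoms; a = 3.150 × 10^-8 cm.
M = ρ·N_A·a³/Z = 10.2 × 6.022 × 10²³ × 3.126 × 10^-23 / 2 = 96.0 g/mol.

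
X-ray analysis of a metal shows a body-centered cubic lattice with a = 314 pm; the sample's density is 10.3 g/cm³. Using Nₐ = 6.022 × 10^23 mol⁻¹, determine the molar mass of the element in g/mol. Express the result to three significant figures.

96.0 g/mol

A BCC cell has Z = 2 atoms; a = 3.140 × 10^-8 cm.
M = ρ·N_A·a³/Z = 10.3 × 6.022 × 10²³ × 3.096 × 10^-23 / 2 = 96.0 g/mol.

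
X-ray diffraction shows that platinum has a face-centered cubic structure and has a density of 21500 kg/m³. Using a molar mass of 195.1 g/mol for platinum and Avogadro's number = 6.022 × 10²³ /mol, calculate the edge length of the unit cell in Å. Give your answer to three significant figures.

3.92 Å

With Z = 4 atoms per FCC cell, a³ = Z·M/(N_A·ρ) = 4 × 195.1 / (6.022 × 10²³ × 21.50 g/cm³) = 6.028 × 10^-23 cm³.
a = (6.028 × 10^-23)^(1/3) = 3.921 × 10^-8 cm = 3.92 Å.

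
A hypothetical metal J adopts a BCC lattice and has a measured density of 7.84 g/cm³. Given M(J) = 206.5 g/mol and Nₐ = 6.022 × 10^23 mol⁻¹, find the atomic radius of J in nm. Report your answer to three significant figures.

For a BCC cell (Z = 2), a³ = Z·M/(N_A·ρ) = 2 × 206.5 / (6.022 × 10²³ × 7.840) = 8.748 × 10^-23 cm³, so a = 4.439 × 10^-8 cm = 0.4439 nm.
Atoms touch along the body diagonal, so √3·a = 4r, so r = 0.4330 × a = 0.192 nm.

0.192 nm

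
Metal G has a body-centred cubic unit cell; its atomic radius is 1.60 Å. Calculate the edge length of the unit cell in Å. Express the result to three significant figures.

In a BCC lattice, atoms touch along the body diagonal, so √3·a = 4r.
a = 4r/√3 = 4 × 1.60 / 1.7321 = 3.70 Å.

3.70 Å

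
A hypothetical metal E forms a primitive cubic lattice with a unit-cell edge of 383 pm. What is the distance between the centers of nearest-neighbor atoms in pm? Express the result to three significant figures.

383 pm

In a simple cubic structure, atoms touch along the cell edge, so a = 2r; the nearest-neighbor distance equals 2r = 1.000·a.
d = 1.000 × 383 = 383 pm.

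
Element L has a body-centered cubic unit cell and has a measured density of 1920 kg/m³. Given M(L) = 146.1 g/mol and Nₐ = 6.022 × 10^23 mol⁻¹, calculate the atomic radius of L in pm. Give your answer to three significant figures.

274 pm

For a BCC cell (Z = 2), a³ = Z·M/(N_A·ρ) = 2 × 146.1 / (6.022 × 10²³ × 1.920) = 2.527 × 10^-22 cm³, so a = 6.322 × 10^-8 cm = 632.2 pm.
Atoms touch along the body diagonal, so √3·a = 4r, so r = 0.4330 × a = 274 pm.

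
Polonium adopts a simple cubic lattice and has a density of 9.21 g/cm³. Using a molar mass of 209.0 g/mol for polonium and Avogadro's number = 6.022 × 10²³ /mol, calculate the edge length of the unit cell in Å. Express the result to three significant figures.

With Z = 1 atom per simple cubic cell, a³ = Z·M/(N_A·ρ) = 1 × 209.0 / (6.022 × 10²³ × 9.210 g/cm³) = 3.768 × 10^-23 cm³.
a = (3.768 × 10^-23)^(1/3) = 3.353 × 10^-8 cm = 3.35 Å.

3.35 Å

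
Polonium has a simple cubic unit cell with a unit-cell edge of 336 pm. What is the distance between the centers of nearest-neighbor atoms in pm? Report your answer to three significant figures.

336 pm

In a simple cubic structure, atoms touch along the cell edge, so a = 2r; the nearest-neighbor distance equals 2r = 1.000·a.
d = 1.000 × 336 = 336 pm.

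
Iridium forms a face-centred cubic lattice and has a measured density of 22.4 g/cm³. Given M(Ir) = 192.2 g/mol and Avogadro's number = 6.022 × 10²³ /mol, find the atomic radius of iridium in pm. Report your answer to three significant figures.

For an FCC cell (Z = 4), a³ = Z·M/(N_A·ρ) = 4 × 192.2 / (6.022 × 10²³ × 22.40) = 5.699 × 10^-23 cm³, so a = 3.848 × 10^-8 cm = 384.8 pm.
Atoms touch along the face diagonal, so √2·a = 4r, so r = 0.3536 × a = 136 pm.

136 pm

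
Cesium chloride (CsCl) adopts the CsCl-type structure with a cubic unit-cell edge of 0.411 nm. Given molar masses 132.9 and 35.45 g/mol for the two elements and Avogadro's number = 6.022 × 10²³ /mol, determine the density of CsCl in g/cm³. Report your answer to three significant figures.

4.03 g/cm³

The CsCl-type structure contains Z = 1 formula unit per cell; M(CsCl) = 132.9 + 35.45 = 168.35 g/mol.
a³ = (4.110 × 10^-8 cm)³ = 6.943 × 10^-23 cm³.
ρ = 1 × 168.35 / (6.022 × 10²³ × 6.943 × 10^-23) = 4.027 g/cm³.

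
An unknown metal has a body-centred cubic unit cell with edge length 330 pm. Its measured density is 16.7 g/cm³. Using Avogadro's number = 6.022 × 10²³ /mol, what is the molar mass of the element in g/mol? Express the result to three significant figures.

181 g/mol

A BCC cell has Z = 2 atoms; a = 3.300 × 10^-8 cm.
M = ρ·N_A·a³/Z = 16.7 × 6.022 × 10²³ × 3.594 × 10^-23 / 2 = 181 g/mol.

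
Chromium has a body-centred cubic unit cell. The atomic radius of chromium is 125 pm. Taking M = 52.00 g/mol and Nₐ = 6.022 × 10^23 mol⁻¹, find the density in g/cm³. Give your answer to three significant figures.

In a BCC lattice, atoms touch along the body diagonal, so √3·a = 4r, giving a = 288.7 pm = 2.887 × 10^-8 cm.
With Z = 2, ρ = Z·M/(N_A·a³) = 2 × 52.00 / (6.022 × 10²³ × 2.406 × 10^-23) = 7.179 g/cm³.

7.18 g/cm³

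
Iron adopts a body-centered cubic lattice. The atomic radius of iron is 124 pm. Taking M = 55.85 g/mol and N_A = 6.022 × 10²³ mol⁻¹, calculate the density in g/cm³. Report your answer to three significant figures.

7.90 g/cm³

In a BCC lattice, atoms touch along the body diagonal, so √3·a = 4r, giving a = 286.4 pm = 2.864 × 10^-8 cm.
With Z = 2, ρ = Z·M/(N_A·a³) = 2 × 55.85 / (6.022 × 10²³ × 2.348 × 10^-23) = 7.899 g/cm³.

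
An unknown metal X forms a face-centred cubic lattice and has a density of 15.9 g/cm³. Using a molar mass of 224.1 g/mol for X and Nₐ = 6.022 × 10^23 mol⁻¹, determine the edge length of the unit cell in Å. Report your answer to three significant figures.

4.54 Å

With Z = 4 atoms per FCC cell, a³ = Z·M/(N_A·ρ) = 4 × 224.1 / (6.022 × 10²³ × 15.90 g/cm³) = 9.362 × 10^-23 cm³.
a = (9.362 × 10^-23)^(1/3) = 4.541 × 10^-8 cm = 4.54 Å.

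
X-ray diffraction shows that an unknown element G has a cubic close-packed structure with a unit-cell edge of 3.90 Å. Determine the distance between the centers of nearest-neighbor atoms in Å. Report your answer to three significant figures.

2.76 Å

In an FCC structure, atoms touch along the face diagonal, so √2·a = 4r; the nearest-neighbor distance equals 2r = 0.7071·a.
d = 0.7071 × 3.90 = 2.76 Å.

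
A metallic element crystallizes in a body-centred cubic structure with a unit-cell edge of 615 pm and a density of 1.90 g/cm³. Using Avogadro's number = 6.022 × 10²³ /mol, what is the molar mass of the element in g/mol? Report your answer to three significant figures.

A BCC cell has Z = 2 atoms; a = 6.150 × 10^-8 cm.
M = ρ·N_A·a³/Z = 1.90 × 6.022 × 10²³ × 2.326 × 10^-22 / 2 = 133 g/mol.

133 g/mol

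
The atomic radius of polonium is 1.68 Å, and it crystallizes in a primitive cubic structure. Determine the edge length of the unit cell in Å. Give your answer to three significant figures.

3.36 Å

In a simple cubic lattice, atoms touch along the cell edge, so a = 2r.
a = 2r = 2 × 1.68 = 3.36 Å.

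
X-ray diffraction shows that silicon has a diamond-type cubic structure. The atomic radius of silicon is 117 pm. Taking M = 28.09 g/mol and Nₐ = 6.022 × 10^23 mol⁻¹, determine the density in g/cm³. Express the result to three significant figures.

In a diamond cubic lattice, nearest neighbors lie along the body diagonal with √3·a = 8r, giving a = 540.4 pm = 5.404 × 10^-8 cm.
With Z = 8, ρ = Z·M/(N_A·a³) = 8 × 28.09 / (6.022 × 10²³ × 1.578 × 10^-22) = 2.365 g/cm³.

2.36 g/cm³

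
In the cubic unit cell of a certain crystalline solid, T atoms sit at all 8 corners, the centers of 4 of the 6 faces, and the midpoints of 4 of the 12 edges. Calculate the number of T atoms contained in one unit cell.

Corner atoms are shared by 8 cells (1/8 each), face atoms by 2 (1/2 each), edge atoms by 4 (1/4 each).
Net atoms = 8 × 1/8 + 4 × 1/2 + 4 × 1/4 = 1 + 2 + 1 = 4.

4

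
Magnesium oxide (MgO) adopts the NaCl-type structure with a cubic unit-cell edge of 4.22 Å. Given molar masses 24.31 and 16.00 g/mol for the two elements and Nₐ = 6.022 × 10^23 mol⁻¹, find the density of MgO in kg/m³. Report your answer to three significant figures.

3560 kg/m³

The NaCl-type structure contains Z = 4 formula units per cell; M(MgO) = 24.31 + 16.00 = 40.31 g/mol.
a³ = (4.220 × 10^-8 cm)³ = 7.515 × 10^-23 cm³.
ρ = 4 × 40.31 / (6.022 × 10²³ × 7.515 × 10^-23) = 3.563 g/cm³ = 3560 kg/m³.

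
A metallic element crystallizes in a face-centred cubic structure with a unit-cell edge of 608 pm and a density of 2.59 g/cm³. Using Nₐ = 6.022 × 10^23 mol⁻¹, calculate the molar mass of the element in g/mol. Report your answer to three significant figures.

87.6 g/mol

An FCC cell has Z = 4 atoms; a = 6.080 × 10^-8 cm.
M = ρ·N_A·a³/Z = 2.59 × 6.022 × 10²³ × 2.248 × 10^-22 / 4 = 87.6 g/mol.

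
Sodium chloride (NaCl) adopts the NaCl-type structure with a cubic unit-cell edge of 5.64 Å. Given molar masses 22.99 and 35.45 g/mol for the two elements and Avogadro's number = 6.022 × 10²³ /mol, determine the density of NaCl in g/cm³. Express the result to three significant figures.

The NaCl-type structure contains Z = 4 formula units per cell; M(NaCl) = 22.99 + 35.45 = 58.44 g/mol.
a³ = (5.640 × 10^-8 cm)³ = 1.794 × 10^-22 cm³.
ρ = 4 × 58.44 / (6.022 × 10²³ × 1.794 × 10^-22) = 2.164 g/cm³.

2.16 g/cm³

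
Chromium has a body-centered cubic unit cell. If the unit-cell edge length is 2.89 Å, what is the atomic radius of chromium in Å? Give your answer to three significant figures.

1.25 Å

In a BCC lattice, atoms touch along the body diagonal, so √3·a = 4r.
r = √3·a/4 = 1.7321 × 2.89 / 4 = 1.25 Å.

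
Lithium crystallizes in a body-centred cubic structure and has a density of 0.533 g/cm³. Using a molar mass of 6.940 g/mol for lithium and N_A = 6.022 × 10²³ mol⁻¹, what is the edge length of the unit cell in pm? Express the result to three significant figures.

351 pm

With Z = 2 atoms per BCC cell, a³ = Z·M/(N_A·ρ) = 2 × 6.940 / (6.022 × 10²³ × 0.5330 g/cm³) = 4.324 × 10^-23 cm³.
a = (4.324 × 10^-23)^(1/3) = 3.510 × 10^-8 cm = 351 pm.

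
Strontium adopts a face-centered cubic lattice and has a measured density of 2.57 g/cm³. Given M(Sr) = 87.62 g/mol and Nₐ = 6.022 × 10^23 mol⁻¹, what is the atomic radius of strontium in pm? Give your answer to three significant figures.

For an FCC cell (Z = 4), a³ = Z·M/(N_A·ρ) = 4 × 87.62 / (6.022 × 10²³ × 2.570) = 2.265 × 10^-22 cm³, so a = 6.095 × 10^-8 cm = 609.5 pm.
Atoms touch along the face diagonal, so √2·a = 4r, so r = 0.3536 × a = 216 pm.

216 pm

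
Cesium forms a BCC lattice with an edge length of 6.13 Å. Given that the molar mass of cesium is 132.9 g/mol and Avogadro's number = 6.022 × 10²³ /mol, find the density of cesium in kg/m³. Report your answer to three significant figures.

1920 kg/m³

A BCC unit cell contains Z = 2 atoms.
Cell volume: a³ = (6.13 Å)³ = (6.130 × 10^-8 cm)³ = 2.303 × 10^-22 cm³.
ρ = Z·M/(N_A·a³) = 2 × 132.9 / (6.022 × 10²³ × 2.303 × 10^-22) = 1.916 g/cm³ = 1920 kg/m³.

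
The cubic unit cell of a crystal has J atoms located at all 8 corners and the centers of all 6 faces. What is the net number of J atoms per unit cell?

4

Corner atoms are shared by 8 cells (1/8 each), face atoms by 2 (1/2 each).
Net atoms = 8 × 1/8 + 6 × 1/2 = 1 + 3 = 4.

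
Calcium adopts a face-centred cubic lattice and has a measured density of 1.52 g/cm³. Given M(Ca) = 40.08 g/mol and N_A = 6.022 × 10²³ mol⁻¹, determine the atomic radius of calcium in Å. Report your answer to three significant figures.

For an FCC cell (Z = 4), a³ = Z·M/(N_A·ρ) = 4 × 40.08 / (6.022 × 10²³ × 1.520) = 1.751 × 10^-22 cm³, so a = 5.595 × 10^-8 cm = 5.595 Å.
Atoms touch along the face diagonal, so √2·a = 4r, so r = 0.3536 × a = 1.98 Å.

1.98 Å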